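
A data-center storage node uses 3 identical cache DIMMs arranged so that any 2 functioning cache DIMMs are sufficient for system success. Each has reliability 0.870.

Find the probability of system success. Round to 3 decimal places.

0.954

R = Σ_{i=2}^{3} C(3,i) p^i (1−p)^{3−i} with p = 0.870
C(3,2)·0.870^2·0.130^1 = 0.29519
C(3,3)·0.870^3·0.130^0 = 0.65850
Sum = 0.954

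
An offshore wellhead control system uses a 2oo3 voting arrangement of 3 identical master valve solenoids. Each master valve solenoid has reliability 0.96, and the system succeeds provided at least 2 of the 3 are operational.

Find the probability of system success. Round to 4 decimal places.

0.9953

R = Σ_{i=2}^{3} C(3,i) p^i (1−p)^{3−i} with p = 0.96
C(3,2)·0.96^2·0.04^1 = 0.110592
C(3,3)·0.96^3·0.04^0 = 0.884736
Sum = 0.9953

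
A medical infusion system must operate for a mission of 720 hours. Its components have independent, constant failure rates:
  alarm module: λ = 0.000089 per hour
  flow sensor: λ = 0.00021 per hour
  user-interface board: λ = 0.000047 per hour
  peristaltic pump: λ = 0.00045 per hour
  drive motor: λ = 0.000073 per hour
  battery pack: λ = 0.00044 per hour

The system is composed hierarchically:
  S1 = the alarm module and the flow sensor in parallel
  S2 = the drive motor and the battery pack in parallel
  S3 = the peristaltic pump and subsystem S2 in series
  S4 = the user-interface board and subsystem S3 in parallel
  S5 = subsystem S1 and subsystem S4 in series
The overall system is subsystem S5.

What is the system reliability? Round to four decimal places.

0.9818

R(alarm module) = exp(−0.000089 × 720) = 0.937930
R(flow sensor) = exp(−0.00021 × 720) = 0.859676
R(user-interface board) = exp(−0.000047 × 720) = 0.966726
R(peristaltic pump) = exp(−0.00045 × 720) = 0.723250
R(drive motor) = exp(−0.000073 × 720) = 0.948797
R(battery pack) = exp(−0.00044 × 720) = 0.728476
Parallel (alarm module and flow sensor): 1 − (1 − 0.937930)(1 − 0.859676) = 0.991290
Parallel (drive motor and battery pack): 1 − (1 − 0.948797)(1 − 0.728476) = 0.986097
Series (peristaltic pump and [0.986097]): 0.723250 × 0.986097 = 0.713195
Parallel (user-interface board and [0.713195]): 1 − (1 − 0.966726)(1 − 0.713195) = 0.990457
Series ([0.991290] and [0.990457]): 0.991290 × 0.990457 = 0.9818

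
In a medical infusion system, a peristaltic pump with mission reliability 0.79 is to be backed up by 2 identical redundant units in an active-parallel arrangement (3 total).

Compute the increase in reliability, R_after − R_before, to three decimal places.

R_before = 0.79
R_after = 1 − (1 − 0.79)^3 = 0.991
ΔR = 0.991 − 0.79 = 0.201

0.201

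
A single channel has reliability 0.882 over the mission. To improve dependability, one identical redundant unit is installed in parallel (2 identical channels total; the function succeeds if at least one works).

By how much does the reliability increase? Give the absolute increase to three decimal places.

0.104

R_before = 0.882
R_after = 1 − (1 − 0.882)^2 = 0.986
ΔR = 0.986 − 0.882 = 0.104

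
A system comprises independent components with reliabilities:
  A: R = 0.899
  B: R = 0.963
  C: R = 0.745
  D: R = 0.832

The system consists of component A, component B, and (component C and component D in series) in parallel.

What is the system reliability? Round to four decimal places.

Series (C and D): 0.745000 × 0.832000 = 0.619840
Parallel (A, B, and [0.619840]): 1 − (1 − 0.899000)(1 − 0.963000)(1 − 0.619840) = 0.9986

0.9986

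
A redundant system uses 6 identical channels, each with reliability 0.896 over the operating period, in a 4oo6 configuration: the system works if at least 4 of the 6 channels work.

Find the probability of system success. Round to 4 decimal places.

0.9823

R = Σ_{i=4}^{6} C(6,i) p^i (1−p)^{6−i} with p = 0.896
C(6,4)·0.896^4·0.104^2 = 0.104566
C(6,5)·0.896^5·0.104^1 = 0.360350
C(6,6)·0.896^6·0.104^0 = 0.517426
Sum = 0.9823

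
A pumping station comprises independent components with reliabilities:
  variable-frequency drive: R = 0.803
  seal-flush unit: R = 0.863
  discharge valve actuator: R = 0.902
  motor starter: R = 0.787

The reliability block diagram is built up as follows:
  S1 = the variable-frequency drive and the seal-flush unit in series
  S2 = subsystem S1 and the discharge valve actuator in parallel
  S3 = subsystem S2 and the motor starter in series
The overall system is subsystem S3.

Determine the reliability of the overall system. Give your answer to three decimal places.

Series (variable-frequency drive and seal-flush unit): 0.80300 × 0.86300 = 0.69299
Parallel ([0.69299] and discharge valve actuator): 1 − (1 − 0.69299)(1 − 0.90200) = 0.96991
Series ([0.96991] and motor starter): 0.96991 × 0.78700 = 0.763

0.763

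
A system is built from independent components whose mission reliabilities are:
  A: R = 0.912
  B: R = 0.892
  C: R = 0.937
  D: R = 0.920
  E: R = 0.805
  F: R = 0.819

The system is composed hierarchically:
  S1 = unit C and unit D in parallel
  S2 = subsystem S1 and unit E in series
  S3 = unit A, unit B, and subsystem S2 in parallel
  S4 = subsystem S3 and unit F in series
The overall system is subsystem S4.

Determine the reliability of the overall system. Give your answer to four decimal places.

Parallel (C and D): 1 − (1 − 0.937000)(1 − 0.920000) = 0.994960
Series ([0.994960] and E): 0.994960 × 0.805000 = 0.800943
Parallel (A, B, and [0.800943]): 1 − (1 − 0.912000)(1 − 0.892000)(1 − 0.800943) = 0.998108
Series ([0.998108] and F): 0.998108 × 0.819000 = 0.8175

0.8175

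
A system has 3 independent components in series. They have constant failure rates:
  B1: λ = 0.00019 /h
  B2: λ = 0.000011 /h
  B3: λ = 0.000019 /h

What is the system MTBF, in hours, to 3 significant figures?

4550

Series of exponential components: λ_sys = Σ λ_i
λ_sys = 0.00019 + 0.000011 + 0.000019 = 2.2000e-04 /h
MTBF = 1 / λ_sys = 4550 h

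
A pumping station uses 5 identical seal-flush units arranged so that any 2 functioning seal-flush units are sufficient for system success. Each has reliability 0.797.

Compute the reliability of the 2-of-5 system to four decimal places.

R = Σ_{i=2}^{5} C(5,i) p^i (1−p)^{5−i} with p = 0.797
C(5,2)·0.797^2·0.203^3 = 0.053138
C(5,3)·0.797^3·0.203^2 = 0.208625
C(5,4)·0.797^4·0.203^1 = 0.409543
C(5,5)·0.797^5·0.203^0 = 0.321582
Sum = 0.9929

0.9929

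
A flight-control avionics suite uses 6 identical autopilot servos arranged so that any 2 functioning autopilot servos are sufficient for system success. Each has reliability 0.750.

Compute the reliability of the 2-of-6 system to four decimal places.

R = Σ_{i=2}^{6} C(6,i) p^i (1−p)^{6−i} with p = 0.750
C(6,2)·0.750^2·0.250^4 = 0.032959
C(6,3)·0.750^3·0.250^3 = 0.131836
C(6,4)·0.750^4·0.250^2 = 0.296631
C(6,5)·0.750^5·0.250^1 = 0.355957
C(6,6)·0.750^6·0.250^0 = 0.177979
Sum = 0.9954

0.9954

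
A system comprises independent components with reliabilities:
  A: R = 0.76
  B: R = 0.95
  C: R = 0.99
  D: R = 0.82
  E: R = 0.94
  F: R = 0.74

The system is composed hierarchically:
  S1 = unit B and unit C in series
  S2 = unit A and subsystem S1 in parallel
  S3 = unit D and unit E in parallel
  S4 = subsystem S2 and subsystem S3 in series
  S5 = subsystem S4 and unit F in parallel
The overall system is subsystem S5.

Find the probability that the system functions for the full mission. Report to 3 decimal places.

0.994

Series (B and C): 0.95000 × 0.99000 = 0.94050
Parallel (A and [0.94050]): 1 − (1 − 0.76000)(1 − 0.94050) = 0.98572
Parallel (D and E): 1 − (1 − 0.82000)(1 − 0.94000) = 0.98920
Series ([0.98572] and [0.98920]): 0.98572 × 0.98920 = 0.97507
Parallel ([0.97507] and F): 1 − (1 − 0.97507)(1 − 0.74000) = 0.994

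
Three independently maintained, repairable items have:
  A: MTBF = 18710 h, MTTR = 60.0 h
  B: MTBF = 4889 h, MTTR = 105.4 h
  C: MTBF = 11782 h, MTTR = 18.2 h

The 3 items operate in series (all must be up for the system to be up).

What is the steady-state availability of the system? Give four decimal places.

A(A) = MTBF/(MTBF+MTTR) = 18710/(18710+60.0) = 0.996803
A(B) = MTBF/(MTBF+MTTR) = 4889/(4889+105.4) = 0.978896
A(C) = MTBF/(MTBF+MTTR) = 11782/(11782+18.2) = 0.998458
Series availability: 0.996803 × 0.978896 × 0.998458 = 0.9743

0.9743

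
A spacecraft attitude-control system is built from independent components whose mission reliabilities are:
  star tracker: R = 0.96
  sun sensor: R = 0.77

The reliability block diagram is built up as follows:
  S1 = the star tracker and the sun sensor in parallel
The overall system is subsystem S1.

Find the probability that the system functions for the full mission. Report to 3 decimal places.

Parallel (star tracker and sun sensor): 1 − (1 − 0.96000)(1 − 0.77000) = 0.991

0.991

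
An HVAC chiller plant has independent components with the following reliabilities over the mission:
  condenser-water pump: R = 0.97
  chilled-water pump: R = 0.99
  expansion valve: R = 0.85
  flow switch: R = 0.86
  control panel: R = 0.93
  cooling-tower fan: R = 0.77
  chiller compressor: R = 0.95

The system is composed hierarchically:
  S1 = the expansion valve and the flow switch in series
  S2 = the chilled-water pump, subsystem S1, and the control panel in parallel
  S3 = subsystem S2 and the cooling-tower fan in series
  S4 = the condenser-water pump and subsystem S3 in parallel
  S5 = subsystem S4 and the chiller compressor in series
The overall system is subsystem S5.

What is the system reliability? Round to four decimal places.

Series (expansion valve and flow switch): 0.850000 × 0.860000 = 0.731000
Parallel (chilled-water pump, [0.731000], and control panel): 1 − (1 − 0.990000)(1 − 0.731000)(1 − 0.930000) = 0.999812
Series ([0.999812] and cooling-tower fan): 0.999812 × 0.770000 = 0.769855
Parallel (condenser-water pump and [0.769855]): 1 − (1 − 0.970000)(1 − 0.769855) = 0.993096
Series ([0.993096] and chiller compressor): 0.993096 × 0.950000 = 0.9434

0.9434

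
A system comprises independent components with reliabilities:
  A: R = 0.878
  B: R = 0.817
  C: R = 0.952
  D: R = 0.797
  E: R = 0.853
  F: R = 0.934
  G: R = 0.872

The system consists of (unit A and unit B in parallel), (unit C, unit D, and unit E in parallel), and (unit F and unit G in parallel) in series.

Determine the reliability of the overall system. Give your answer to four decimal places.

Parallel (A and B): 1 − (1 − 0.878000)(1 − 0.817000) = 0.977674
Parallel (C, D, and E): 1 − (1 − 0.952000)(1 − 0.797000)(1 − 0.853000) = 0.998568
Parallel (F and G): 1 − (1 − 0.934000)(1 − 0.872000) = 0.991552
Series ([0.977674], [0.998568], and [0.991552]): 0.977674 × 0.998568 × 0.991552 = 0.9680

0.9680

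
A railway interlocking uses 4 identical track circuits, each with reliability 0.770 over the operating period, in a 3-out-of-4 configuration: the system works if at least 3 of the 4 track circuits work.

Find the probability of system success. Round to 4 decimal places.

0.7715

R = Σ_{i=3}^{4} C(4,i) p^i (1−p)^{4−i} with p = 0.770
C(4,3)·0.770^3·0.230^1 = 0.420010
C(4,4)·0.770^4·0.230^0 = 0.351530
Sum = 0.7715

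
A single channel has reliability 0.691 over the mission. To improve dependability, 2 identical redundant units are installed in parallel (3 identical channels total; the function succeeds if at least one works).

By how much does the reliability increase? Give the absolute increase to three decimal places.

R_before = 0.691
R_after = 1 − (1 − 0.691)^3 = 0.970
ΔR = 0.970 − 0.691 = 0.279

0.279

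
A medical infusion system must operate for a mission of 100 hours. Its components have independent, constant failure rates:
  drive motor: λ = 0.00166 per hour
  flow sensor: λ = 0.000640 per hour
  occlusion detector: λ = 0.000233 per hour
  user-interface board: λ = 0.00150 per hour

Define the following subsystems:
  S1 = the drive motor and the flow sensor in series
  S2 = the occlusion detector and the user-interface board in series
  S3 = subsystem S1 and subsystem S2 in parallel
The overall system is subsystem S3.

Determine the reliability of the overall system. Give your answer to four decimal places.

R(drive motor) = exp(−0.00166 × 100) = 0.847046
R(flow sensor) = exp(−0.000640 × 100) = 0.938005
R(occlusion detector) = exp(−0.000233 × 100) = 0.976969
R(user-interface board) = exp(−0.00150 × 100) = 0.860708
Series (drive motor and flow sensor): 0.847046 × 0.938005 = 0.794533
Series (occlusion detector and user-interface board): 0.976969 × 0.860708 = 0.840885
Parallel ([0.794533] and [0.840885]): 1 − (1 − 0.794533)(1 − 0.840885) = 0.9673

0.9673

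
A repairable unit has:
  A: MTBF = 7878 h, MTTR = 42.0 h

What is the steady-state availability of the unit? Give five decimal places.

A(A) = MTBF/(MTBF+MTTR) = 7878/(7878+42.0) = 0.99470

0.99470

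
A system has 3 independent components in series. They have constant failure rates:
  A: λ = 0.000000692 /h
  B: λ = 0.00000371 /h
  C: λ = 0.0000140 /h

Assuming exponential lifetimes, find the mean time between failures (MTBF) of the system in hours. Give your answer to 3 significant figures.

Series of exponential components: λ_sys = Σ λ_i
λ_sys = 0.000000692 + 0.00000371 + 0.0000140 = 1.8402e-05 /h
MTBF = 1 / λ_sys = 54300 h

54300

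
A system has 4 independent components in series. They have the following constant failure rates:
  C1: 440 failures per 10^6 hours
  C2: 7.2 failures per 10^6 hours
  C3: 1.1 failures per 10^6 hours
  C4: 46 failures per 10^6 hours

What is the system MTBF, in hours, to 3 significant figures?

2020

Series of exponential components: λ_sys = Σ λ_i
λ_sys = 0.00044 + 0.0000072 + 0.0000011 + 0.000046 = 4.9430e-04 /h
MTBF = 1 / λ_sys = 2020 h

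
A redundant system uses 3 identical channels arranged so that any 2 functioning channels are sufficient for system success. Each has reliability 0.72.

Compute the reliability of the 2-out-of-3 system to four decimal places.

0.8087

R = Σ_{i=2}^{3} C(3,i) p^i (1−p)^{3−i} with p = 0.72
C(3,2)·0.72^2·0.28^1 = 0.435456
C(3,3)·0.72^3·0.28^0 = 0.373248
Sum = 0.8087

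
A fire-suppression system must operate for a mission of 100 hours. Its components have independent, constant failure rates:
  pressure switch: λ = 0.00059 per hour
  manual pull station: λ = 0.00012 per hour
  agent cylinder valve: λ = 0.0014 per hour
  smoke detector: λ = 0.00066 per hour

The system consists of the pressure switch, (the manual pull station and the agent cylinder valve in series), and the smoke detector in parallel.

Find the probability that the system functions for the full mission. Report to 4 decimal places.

0.9995

R(pressure switch) = exp(−0.00059 × 100) = 0.942707
R(manual pull station) = exp(−0.00012 × 100) = 0.988072
R(agent cylinder valve) = exp(−0.0014 × 100) = 0.869358
R(smoke detector) = exp(−0.00066 × 100) = 0.936131
Series (manual pull station and agent cylinder valve): 0.988072 × 0.869358 = 0.858988
Parallel (pressure switch, [0.858988], and smoke detector): 1 − (1 − 0.942707)(1 − 0.858988)(1 − 0.936131) = 0.9995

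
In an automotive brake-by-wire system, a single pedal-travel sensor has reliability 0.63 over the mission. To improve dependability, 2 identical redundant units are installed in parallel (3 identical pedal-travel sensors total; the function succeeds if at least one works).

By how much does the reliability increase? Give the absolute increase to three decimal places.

0.319

R_before = 0.63
R_after = 1 − (1 − 0.63)^3 = 0.949
ΔR = 0.949 − 0.63 = 0.319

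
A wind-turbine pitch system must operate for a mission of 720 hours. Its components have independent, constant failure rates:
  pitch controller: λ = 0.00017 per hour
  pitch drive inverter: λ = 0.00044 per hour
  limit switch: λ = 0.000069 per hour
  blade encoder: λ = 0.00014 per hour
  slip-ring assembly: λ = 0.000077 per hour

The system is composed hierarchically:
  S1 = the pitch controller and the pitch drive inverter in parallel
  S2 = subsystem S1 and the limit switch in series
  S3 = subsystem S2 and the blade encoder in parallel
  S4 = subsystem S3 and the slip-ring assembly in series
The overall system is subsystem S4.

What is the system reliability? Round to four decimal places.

R(pitch controller) = exp(−0.00017 × 720) = 0.884794
R(pitch drive inverter) = exp(−0.00044 × 720) = 0.728476
R(limit switch) = exp(−0.000069 × 720) = 0.951534
R(blade encoder) = exp(−0.00014 × 720) = 0.904114
R(slip-ring assembly) = exp(−0.000077 × 720) = 0.946069
Parallel (pitch controller and pitch drive inverter): 1 − (1 − 0.884794)(1 − 0.728476) = 0.968719
Series ([0.968719] and limit switch): 0.968719 × 0.951534 = 0.921769
Parallel ([0.921769] and blade encoder): 1 − (1 − 0.921769)(1 − 0.904114) = 0.992499
Series ([0.992499] and slip-ring assembly): 0.992499 × 0.946069 = 0.9390

0.9390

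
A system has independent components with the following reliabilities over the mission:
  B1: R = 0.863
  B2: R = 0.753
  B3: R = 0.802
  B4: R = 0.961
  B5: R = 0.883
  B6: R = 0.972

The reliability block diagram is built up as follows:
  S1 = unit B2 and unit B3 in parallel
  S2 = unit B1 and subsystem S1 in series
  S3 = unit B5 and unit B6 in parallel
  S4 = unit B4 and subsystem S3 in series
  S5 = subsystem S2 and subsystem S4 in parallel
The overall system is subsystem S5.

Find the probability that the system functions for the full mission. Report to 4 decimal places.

Parallel (B2 and B3): 1 − (1 − 0.753000)(1 − 0.802000) = 0.951094
Series (B1 and [0.951094]): 0.863000 × 0.951094 = 0.820794
Parallel (B5 and B6): 1 − (1 − 0.883000)(1 − 0.972000) = 0.996724
Series (B4 and [0.996724]): 0.961000 × 0.996724 = 0.957852
Parallel ([0.820794] and [0.957852]): 1 − (1 − 0.820794)(1 − 0.957852) = 0.9924

0.9924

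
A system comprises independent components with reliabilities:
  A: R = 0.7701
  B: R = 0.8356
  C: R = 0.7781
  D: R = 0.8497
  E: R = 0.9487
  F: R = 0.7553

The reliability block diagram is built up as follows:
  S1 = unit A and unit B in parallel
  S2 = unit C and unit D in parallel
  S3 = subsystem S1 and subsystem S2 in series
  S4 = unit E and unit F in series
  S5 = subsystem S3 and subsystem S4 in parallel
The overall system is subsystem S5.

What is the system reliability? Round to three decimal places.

Parallel (A and B): 1 − (1 − 0.77010)(1 − 0.83560) = 0.96220
Parallel (C and D): 1 − (1 − 0.77810)(1 − 0.84970) = 0.96665
Series ([0.96220] and [0.96665]): 0.96220 × 0.96665 = 0.93011
Series (E and F): 0.94870 × 0.75530 = 0.71655
Parallel ([0.93011] and [0.71655]): 1 − (1 − 0.93011)(1 − 0.71655) = 0.980

0.980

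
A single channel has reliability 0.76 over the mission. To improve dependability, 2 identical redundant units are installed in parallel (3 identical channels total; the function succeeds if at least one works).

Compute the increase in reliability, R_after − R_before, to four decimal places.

R_before = 0.76
R_after = 1 − (1 − 0.76)^3 = 0.9862
ΔR = 0.9862 − 0.76 = 0.2262

0.2262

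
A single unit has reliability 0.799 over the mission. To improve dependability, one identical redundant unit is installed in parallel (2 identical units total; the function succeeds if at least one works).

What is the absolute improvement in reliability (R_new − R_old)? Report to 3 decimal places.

R_before = 0.799
R_after = 1 − (1 − 0.799)^2 = 0.960
ΔR = 0.960 − 0.799 = 0.161

0.161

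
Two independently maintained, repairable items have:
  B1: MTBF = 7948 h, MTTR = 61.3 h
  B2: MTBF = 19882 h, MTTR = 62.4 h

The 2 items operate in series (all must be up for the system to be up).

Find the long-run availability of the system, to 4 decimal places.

A(B1) = MTBF/(MTBF+MTTR) = 7948/(7948+61.3) = 0.992346
A(B2) = MTBF/(MTBF+MTTR) = 19882/(19882+62.4) = 0.996871
Series availability: 0.992346 × 0.996871 = 0.9892

0.9892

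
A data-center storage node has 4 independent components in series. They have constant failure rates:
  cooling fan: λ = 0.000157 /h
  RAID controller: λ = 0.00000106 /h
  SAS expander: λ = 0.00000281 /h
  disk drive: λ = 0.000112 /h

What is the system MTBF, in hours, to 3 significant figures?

3660

Series of exponential components: λ_sys = Σ λ_i
λ_sys = 0.000157 + 0.00000106 + 0.00000281 + 0.000112 = 2.7287e-04 /h
MTBF = 1 / λ_sys = 3660 h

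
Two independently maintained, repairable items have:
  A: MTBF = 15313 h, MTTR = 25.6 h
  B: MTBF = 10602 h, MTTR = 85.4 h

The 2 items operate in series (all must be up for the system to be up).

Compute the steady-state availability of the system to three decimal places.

A(A) = MTBF/(MTBF+MTTR) = 15313/(15313+25.6) = 0.998331
A(B) = MTBF/(MTBF+MTTR) = 10602/(10602+85.4) = 0.992009
Series availability: 0.998331 × 0.992009 = 0.990

0.990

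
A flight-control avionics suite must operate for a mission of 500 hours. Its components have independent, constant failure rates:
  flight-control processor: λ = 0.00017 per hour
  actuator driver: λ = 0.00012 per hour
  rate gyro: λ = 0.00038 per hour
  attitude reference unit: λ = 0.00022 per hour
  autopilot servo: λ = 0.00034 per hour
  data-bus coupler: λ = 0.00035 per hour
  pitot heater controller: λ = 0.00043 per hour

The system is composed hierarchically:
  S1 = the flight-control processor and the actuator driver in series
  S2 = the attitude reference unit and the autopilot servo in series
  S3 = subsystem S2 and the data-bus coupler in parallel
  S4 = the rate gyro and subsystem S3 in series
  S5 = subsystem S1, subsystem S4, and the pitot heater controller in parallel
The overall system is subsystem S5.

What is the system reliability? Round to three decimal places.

0.995

R(flight-control processor) = exp(−0.00017 × 500) = 0.91851
R(actuator driver) = exp(−0.00012 × 500) = 0.94176
R(rate gyro) = exp(−0.00038 × 500) = 0.82696
R(attitude reference unit) = exp(−0.00022 × 500) = 0.89583
R(autopilot servo) = exp(−0.00034 × 500) = 0.84366
R(data-bus coupler) = exp(−0.00035 × 500) = 0.83946
R(pitot heater controller) = exp(−0.00043 × 500) = 0.80654
Series (flight-control processor and actuator driver): 0.91851 × 0.94176 = 0.86502
Series (attitude reference unit and autopilot servo): 0.89583 × 0.84366 = 0.75578
Parallel ([0.75578] and data-bus coupler): 1 − (1 − 0.75578)(1 − 0.83946) = 0.96079
Series (rate gyro and [0.96079]): 0.82696 × 0.96079 = 0.79453
Parallel ([0.86502], [0.79453], and pitot heater controller): 1 − (1 − 0.86502)(1 − 0.79453)(1 − 0.80654) = 0.995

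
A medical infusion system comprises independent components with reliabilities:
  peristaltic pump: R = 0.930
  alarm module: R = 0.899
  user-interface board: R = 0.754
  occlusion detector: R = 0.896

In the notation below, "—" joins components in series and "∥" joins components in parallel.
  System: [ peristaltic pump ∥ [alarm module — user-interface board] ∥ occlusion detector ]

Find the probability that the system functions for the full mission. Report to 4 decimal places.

0.9977

Series (alarm module and user-interface board): 0.899000 × 0.754000 = 0.677846
Parallel (peristaltic pump, [0.677846], and occlusion detector): 1 − (1 − 0.930000)(1 − 0.677846)(1 − 0.896000) = 0.9977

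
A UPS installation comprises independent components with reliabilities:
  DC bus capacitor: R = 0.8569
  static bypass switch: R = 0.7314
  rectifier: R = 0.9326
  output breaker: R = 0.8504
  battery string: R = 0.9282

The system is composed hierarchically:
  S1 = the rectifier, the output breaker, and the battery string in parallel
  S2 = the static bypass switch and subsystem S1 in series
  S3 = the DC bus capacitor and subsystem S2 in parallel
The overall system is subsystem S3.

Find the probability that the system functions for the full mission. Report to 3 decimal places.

Parallel (rectifier, output breaker, and battery string): 1 − (1 − 0.93260)(1 − 0.85040)(1 − 0.92820) = 0.99928
Series (static bypass switch and [0.99928]): 0.73140 × 0.99928 = 0.73087
Parallel (DC bus capacitor and [0.73087]): 1 − (1 − 0.85690)(1 − 0.73087) = 0.961

0.961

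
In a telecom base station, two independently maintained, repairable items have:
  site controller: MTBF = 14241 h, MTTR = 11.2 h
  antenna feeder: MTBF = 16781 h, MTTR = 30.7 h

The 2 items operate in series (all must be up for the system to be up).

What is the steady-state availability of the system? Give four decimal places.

A(site controller) = MTBF/(MTBF+MTTR) = 14241/(14241+11.2) = 0.999214
A(antenna feeder) = MTBF/(MTBF+MTTR) = 16781/(16781+30.7) = 0.998174
Series availability: 0.999214 × 0.998174 = 0.9974

0.9974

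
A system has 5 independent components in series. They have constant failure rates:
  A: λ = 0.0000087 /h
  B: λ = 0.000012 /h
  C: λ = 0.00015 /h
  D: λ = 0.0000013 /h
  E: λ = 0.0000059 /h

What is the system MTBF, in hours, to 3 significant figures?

5620

Series of exponential components: λ_sys = Σ λ_i
λ_sys = 0.0000087 + 0.000012 + 0.00015 + 0.0000013 + 0.0000059 = 1.7790e-04 /h
MTBF = 1 / λ_sys = 5620 h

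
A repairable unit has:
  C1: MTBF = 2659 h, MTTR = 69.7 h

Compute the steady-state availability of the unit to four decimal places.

0.9745

A(C1) = MTBF/(MTBF+MTTR) = 2659/(2659+69.7) = 0.9745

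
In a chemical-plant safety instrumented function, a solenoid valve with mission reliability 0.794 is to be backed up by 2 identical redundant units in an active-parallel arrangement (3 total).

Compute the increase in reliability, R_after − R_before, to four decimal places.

0.1973

R_before = 0.794
R_after = 1 − (1 − 0.794)^3 = 0.9913
ΔR = 0.9913 − 0.794 = 0.1973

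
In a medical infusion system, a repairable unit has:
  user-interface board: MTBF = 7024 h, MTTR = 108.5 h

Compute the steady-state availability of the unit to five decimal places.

0.98479

A(user-interface board) = MTBF/(MTBF+MTTR) = 7024/(7024+108.5) = 0.98479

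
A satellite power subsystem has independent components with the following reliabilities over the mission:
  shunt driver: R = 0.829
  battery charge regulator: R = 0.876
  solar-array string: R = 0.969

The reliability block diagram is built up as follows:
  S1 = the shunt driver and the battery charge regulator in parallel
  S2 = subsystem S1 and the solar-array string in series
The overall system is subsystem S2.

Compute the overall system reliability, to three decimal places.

Parallel (shunt driver and battery charge regulator): 1 − (1 − 0.82900)(1 − 0.87600) = 0.97880
Series ([0.97880] and solar-array string): 0.97880 × 0.96900 = 0.948

0.948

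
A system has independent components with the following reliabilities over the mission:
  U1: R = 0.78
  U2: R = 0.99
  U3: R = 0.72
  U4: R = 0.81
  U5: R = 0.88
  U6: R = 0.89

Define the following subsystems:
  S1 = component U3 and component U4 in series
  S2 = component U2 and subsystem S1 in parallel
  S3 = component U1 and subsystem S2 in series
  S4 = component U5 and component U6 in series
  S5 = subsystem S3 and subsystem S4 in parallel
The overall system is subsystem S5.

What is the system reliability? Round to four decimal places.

0.9516

Series (U3 and U4): 0.720000 × 0.810000 = 0.583200
Parallel (U2 and [0.583200]): 1 − (1 − 0.990000)(1 − 0.583200) = 0.995832
Series (U1 and [0.995832]): 0.780000 × 0.995832 = 0.776749
Series (U5 and U6): 0.880000 × 0.890000 = 0.783200
Parallel ([0.776749] and [0.783200]): 1 − (1 − 0.776749)(1 − 0.783200) = 0.9516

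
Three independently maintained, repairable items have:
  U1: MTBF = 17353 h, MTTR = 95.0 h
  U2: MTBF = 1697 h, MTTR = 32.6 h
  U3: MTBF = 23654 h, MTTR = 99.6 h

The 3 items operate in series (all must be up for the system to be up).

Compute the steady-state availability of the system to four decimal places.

0.9717

A(U1) = MTBF/(MTBF+MTTR) = 17353/(17353+95.0) = 0.994555
A(U2) = MTBF/(MTBF+MTTR) = 1697/(1697+32.6) = 0.981152
A(U3) = MTBF/(MTBF+MTTR) = 23654/(23654+99.6) = 0.995807
Series availability: 0.994555 × 0.981152 × 0.995807 = 0.9717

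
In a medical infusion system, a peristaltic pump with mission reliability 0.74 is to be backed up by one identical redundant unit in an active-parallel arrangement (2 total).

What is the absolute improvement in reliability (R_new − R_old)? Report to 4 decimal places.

0.1924

R_before = 0.74
R_after = 1 − (1 − 0.74)^2 = 0.9324
ΔR = 0.9324 − 0.74 = 0.1924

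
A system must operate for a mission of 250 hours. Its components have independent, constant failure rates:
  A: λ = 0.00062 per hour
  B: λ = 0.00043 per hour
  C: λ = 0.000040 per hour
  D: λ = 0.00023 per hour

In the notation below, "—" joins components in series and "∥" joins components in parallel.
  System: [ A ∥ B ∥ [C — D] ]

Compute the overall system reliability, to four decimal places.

R(A) = exp(−0.00062 × 250) = 0.856415
R(B) = exp(−0.00043 × 250) = 0.898077
R(C) = exp(−0.000040 × 250) = 0.990050
R(D) = exp(−0.00023 × 250) = 0.944122
Series (C and D): 0.990050 × 0.944122 = 0.934728
Parallel (A, B, and [0.934728]): 1 − (1 − 0.856415)(1 − 0.898077)(1 − 0.934728) = 0.9990

0.9990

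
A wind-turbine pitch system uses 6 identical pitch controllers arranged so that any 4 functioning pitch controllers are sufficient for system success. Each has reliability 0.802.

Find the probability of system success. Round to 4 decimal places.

0.9036

R = Σ_{i=4}^{6} C(6,i) p^i (1−p)^{6−i} with p = 0.802
C(6,4)·0.802^4·0.198^2 = 0.243287
C(6,5)·0.802^5·0.198^1 = 0.394174
C(6,6)·0.802^6·0.198^0 = 0.266101
Sum = 0.9036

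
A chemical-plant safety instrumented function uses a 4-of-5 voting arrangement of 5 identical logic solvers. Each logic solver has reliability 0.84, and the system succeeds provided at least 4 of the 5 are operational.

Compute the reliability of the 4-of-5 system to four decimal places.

R = Σ_{i=4}^{5} C(5,i) p^i (1−p)^{5−i} with p = 0.84
C(5,4)·0.84^4·0.16^1 = 0.398297
C(5,5)·0.84^5·0.16^0 = 0.418212
Sum = 0.8165

0.8165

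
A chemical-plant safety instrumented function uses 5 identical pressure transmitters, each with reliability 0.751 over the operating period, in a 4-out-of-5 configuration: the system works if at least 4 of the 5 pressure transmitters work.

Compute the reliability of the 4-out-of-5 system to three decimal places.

0.635

R = Σ_{i=4}^{5} C(5,i) p^i (1−p)^{5−i} with p = 0.751
C(5,4)·0.751^4·0.249^1 = 0.39603
C(5,5)·0.751^5·0.249^0 = 0.23889
Sum = 0.635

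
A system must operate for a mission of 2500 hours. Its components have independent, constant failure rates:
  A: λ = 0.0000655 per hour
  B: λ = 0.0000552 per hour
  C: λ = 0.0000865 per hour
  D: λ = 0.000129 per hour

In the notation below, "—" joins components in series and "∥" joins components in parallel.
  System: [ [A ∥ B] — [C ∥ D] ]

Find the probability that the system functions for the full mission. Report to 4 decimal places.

R(A) = exp(−0.0000655 × 2500) = 0.848954
R(B) = exp(−0.0000552 × 2500) = 0.871099
R(C) = exp(−0.0000865 × 2500) = 0.805534
R(D) = exp(−0.000129 × 2500) = 0.724336
Parallel (A and B): 1 − (1 − 0.848954)(1 − 0.871099) = 0.980530
Parallel (C and D): 1 − (1 − 0.805534)(1 − 0.724336) = 0.946393
Series ([0.980530] and [0.946393]): 0.980530 × 0.946393 = 0.9280

0.9280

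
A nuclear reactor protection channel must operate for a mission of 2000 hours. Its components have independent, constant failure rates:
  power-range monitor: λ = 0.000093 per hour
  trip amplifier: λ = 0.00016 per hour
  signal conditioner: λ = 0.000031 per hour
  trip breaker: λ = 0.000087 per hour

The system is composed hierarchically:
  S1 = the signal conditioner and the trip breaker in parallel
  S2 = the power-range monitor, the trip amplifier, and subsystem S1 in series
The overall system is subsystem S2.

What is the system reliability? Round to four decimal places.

0.5971

R(power-range monitor) = exp(−0.000093 × 2000) = 0.830274
R(trip amplifier) = exp(−0.00016 × 2000) = 0.726149
R(signal conditioner) = exp(−0.000031 × 2000) = 0.939883
R(trip breaker) = exp(−0.000087 × 2000) = 0.840297
Parallel (signal conditioner and trip breaker): 1 − (1 − 0.939883)(1 − 0.840297) = 0.990399
Series (power-range monitor, trip amplifier, and [0.990399]): 0.830274 × 0.726149 × 0.990399 = 0.5971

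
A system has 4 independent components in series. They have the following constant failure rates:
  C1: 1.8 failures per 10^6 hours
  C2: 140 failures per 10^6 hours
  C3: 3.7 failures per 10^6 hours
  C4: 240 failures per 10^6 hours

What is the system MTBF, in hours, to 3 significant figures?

2590

Series of exponential components: λ_sys = Σ λ_i
λ_sys = 0.0000018 + 0.00014 + 0.0000037 + 0.00024 = 3.8550e-04 /h
MTBF = 1 / λ_sys = 2590 h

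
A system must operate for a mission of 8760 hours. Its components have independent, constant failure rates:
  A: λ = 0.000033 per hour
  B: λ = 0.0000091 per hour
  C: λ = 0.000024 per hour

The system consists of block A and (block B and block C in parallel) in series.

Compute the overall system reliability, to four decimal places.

R(A) = exp(−0.000033 × 8760) = 0.748952
R(B) = exp(−0.0000091 × 8760) = 0.923379
R(C) = exp(−0.000024 × 8760) = 0.810390
Parallel (B and C): 1 − (1 − 0.923379)(1 − 0.810390) = 0.985472
Series (A and [0.985472]): 0.748952 × 0.985472 = 0.7381

0.7381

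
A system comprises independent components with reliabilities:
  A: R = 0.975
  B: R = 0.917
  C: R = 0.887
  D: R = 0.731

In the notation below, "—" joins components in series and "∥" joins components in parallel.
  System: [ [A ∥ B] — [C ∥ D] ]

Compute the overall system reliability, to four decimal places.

Parallel (A and B): 1 − (1 − 0.975000)(1 − 0.917000) = 0.997925
Parallel (C and D): 1 − (1 − 0.887000)(1 − 0.731000) = 0.969603
Series ([0.997925] and [0.969603]): 0.997925 × 0.969603 = 0.9676

0.9676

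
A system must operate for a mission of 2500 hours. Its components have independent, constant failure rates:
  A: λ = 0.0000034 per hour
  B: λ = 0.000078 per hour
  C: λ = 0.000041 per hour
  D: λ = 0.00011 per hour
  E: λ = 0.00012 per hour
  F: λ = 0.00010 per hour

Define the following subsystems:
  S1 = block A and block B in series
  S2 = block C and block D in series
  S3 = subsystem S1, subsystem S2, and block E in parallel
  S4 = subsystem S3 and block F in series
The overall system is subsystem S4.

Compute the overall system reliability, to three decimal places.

R(A) = exp(−0.0000034 × 2500) = 0.99154
R(B) = exp(−0.000078 × 2500) = 0.82283
R(C) = exp(−0.000041 × 2500) = 0.90258
R(D) = exp(−0.00011 × 2500) = 0.75957
R(E) = exp(−0.00012 × 2500) = 0.74082
R(F) = exp(−0.00010 × 2500) = 0.77880
Series (A and B): 0.99154 × 0.82283 = 0.81587
Series (C and D): 0.90258 × 0.75957 = 0.68557
Parallel ([0.81587], [0.68557], and E): 1 − (1 − 0.81587)(1 − 0.68557)(1 − 0.74082) = 0.98499
Series ([0.98499] and F): 0.98499 × 0.77880 = 0.767

0.767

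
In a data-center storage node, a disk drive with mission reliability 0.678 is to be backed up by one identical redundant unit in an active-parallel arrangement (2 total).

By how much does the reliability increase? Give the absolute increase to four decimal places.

0.2183

R_before = 0.678
R_after = 1 − (1 − 0.678)^2 = 0.8963
ΔR = 0.8963 − 0.678 = 0.2183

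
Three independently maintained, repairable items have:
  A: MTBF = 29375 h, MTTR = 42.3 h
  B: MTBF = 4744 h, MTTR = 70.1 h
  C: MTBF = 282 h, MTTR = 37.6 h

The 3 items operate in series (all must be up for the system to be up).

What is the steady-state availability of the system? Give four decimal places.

A(A) = MTBF/(MTBF+MTTR) = 29375/(29375+42.3) = 0.998562
A(B) = MTBF/(MTBF+MTTR) = 4744/(4744+70.1) = 0.985439
A(C) = MTBF/(MTBF+MTTR) = 282/(282+37.6) = 0.882353
Series availability: 0.998562 × 0.985439 × 0.882353 = 0.8683

0.8683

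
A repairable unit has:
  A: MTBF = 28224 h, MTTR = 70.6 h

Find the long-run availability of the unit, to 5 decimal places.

A(A) = MTBF/(MTBF+MTTR) = 28224/(28224+70.6) = 0.99750

0.99750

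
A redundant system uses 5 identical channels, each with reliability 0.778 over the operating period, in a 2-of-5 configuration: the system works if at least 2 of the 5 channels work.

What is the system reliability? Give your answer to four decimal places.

R = Σ_{i=2}^{5} C(5,i) p^i (1−p)^{5−i} with p = 0.778
C(5,2)·0.778^2·0.222^3 = 0.066224
C(5,3)·0.778^3·0.222^2 = 0.232084
C(5,4)·0.778^4·0.222^1 = 0.406669
C(5,5)·0.778^5·0.222^0 = 0.285035
Sum = 0.9900

0.9900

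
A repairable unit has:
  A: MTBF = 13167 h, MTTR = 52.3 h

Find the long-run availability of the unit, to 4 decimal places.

0.9960

A(A) = MTBF/(MTBF+MTTR) = 13167/(13167+52.3) = 0.9960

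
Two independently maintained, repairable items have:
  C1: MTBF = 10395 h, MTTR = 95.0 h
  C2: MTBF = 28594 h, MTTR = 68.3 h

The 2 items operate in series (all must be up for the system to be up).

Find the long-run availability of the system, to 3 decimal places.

A(C1) = MTBF/(MTBF+MTTR) = 10395/(10395+95.0) = 0.990944
A(C2) = MTBF/(MTBF+MTTR) = 28594/(28594+68.3) = 0.997617
Series availability: 0.990944 × 0.997617 = 0.989

0.989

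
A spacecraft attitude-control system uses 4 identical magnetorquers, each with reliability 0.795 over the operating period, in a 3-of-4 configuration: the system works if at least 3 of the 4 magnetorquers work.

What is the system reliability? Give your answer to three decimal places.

0.811

R = Σ_{i=3}^{4} C(4,i) p^i (1−p)^{4−i} with p = 0.795
C(4,3)·0.795^3·0.205^1 = 0.41202
C(4,4)·0.795^4·0.205^0 = 0.39946
Sum = 0.811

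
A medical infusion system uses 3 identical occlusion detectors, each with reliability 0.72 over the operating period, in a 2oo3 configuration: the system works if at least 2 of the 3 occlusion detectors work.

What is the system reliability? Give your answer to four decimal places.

0.8087

R = Σ_{i=2}^{3} C(3,i) p^i (1−p)^{3−i} with p = 0.72
C(3,2)·0.72^2·0.28^1 = 0.435456
C(3,3)·0.72^3·0.28^0 = 0.373248
Sum = 0.8087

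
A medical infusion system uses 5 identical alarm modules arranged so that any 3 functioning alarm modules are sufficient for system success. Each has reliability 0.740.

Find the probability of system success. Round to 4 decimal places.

0.8857

R = Σ_{i=3}^{5} C(5,i) p^i (1−p)^{5−i} with p = 0.740
C(5,3)·0.740^3·0.260^2 = 0.273931
C(5,4)·0.740^4·0.260^1 = 0.389825
C(5,5)·0.740^5·0.260^0 = 0.221901
Sum = 0.8857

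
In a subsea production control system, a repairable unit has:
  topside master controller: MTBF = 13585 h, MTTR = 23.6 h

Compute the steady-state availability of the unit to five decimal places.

A(topside master controller) = MTBF/(MTBF+MTTR) = 13585/(13585+23.6) = 0.99827

0.99827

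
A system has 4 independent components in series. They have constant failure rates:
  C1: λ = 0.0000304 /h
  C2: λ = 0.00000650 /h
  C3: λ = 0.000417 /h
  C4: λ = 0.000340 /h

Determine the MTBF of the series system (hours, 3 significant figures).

Series of exponential components: λ_sys = Σ λ_i
λ_sys = 0.0000304 + 0.00000650 + 0.000417 + 0.000340 = 7.9390e-04 /h
MTBF = 1 / λ_sys = 1260 h

1260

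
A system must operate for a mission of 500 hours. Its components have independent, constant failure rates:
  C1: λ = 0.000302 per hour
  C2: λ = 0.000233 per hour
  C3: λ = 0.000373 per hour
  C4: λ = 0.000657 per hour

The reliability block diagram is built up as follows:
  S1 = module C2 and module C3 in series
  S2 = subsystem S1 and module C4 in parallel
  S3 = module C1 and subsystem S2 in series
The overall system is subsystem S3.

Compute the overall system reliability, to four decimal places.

0.7969

R(C1) = exp(−0.000302 × 500) = 0.859848
R(C2) = exp(−0.000233 × 500) = 0.890030
R(C3) = exp(−0.000373 × 500) = 0.829859
R(C4) = exp(−0.000657 × 500) = 0.720003
Series (C2 and C3): 0.890030 × 0.829859 = 0.738599
Parallel ([0.738599] and C4): 1 − (1 − 0.738599)(1 − 0.720003) = 0.926809
Series (C1 and [0.926809]): 0.859848 × 0.926809 = 0.7969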